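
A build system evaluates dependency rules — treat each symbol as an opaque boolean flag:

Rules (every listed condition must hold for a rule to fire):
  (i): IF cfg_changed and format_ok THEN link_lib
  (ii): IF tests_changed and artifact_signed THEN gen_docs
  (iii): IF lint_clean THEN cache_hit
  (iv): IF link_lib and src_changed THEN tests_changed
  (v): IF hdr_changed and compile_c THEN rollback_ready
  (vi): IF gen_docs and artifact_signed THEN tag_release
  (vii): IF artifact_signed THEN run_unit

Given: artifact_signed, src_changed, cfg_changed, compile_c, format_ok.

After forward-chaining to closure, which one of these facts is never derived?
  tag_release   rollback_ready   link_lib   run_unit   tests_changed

Round 1 — (i), (vii), derive link_lib, run_unit.
Round 2 — (iv), derive tests_changed.
Round 3 — (ii), derive gen_docs.
Round 4 — (vi), derive tag_release.
Derived: link_lib (round 1), tag_release (round 4), run_unit (round 1), tests_changed (round 2). rollback_ready never appears in any round.

rollback_ready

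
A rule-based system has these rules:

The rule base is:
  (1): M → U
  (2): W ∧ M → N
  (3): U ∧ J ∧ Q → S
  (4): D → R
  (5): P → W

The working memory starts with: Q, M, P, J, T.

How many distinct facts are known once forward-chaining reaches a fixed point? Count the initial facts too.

Round 1 — (1), (5), derive U, W.
Round 2 — (2), (3), derive N, S.
Closure: {J, M, N, P, Q, S, T, U, W} — 9 facts.

9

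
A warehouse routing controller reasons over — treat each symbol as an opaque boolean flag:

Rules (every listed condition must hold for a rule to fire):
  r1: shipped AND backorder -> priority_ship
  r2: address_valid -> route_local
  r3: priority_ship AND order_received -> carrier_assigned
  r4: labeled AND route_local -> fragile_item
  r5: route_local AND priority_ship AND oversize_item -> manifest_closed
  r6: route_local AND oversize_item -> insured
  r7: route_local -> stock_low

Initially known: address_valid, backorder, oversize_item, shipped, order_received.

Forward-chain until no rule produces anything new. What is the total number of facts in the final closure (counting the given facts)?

11

Round 1: r1 [shipped AND backorder -> priority_ship]; r2 [address_valid -> route_local]. Adds priority_ship, route_local.
Round 2: r3 [priority_ship AND order_received -> carrier_assigned]; r5 [route_local AND priority_ship AND oversize_item -> manifest_closed]; r6 [route_local AND oversize_item -> insured]; r7 [route_local -> stock_low]. Adds carrier_assigned, manifest_closed, insured, stock_low.
Closure: {address_valid, backorder, carrier_assigned, insured, manifest_closed, order_received, oversize_item, priority_ship, route_local, shipped, stock_low} — 11 facts.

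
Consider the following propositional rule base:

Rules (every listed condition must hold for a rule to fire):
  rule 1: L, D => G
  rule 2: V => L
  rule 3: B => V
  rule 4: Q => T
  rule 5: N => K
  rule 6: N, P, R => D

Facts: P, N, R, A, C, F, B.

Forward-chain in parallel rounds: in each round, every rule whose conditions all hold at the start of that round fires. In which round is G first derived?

3

[1] rule 3 [B => V]; rule 5 [N => K]; rule 6 [N, P, R => D]. ⇒ new: V, K, D.
[2] rule 2 [V => L]. ⇒ new: L.
[3] rule 1 [L, D => G]. ⇒ new: G.
G first appears in round 3.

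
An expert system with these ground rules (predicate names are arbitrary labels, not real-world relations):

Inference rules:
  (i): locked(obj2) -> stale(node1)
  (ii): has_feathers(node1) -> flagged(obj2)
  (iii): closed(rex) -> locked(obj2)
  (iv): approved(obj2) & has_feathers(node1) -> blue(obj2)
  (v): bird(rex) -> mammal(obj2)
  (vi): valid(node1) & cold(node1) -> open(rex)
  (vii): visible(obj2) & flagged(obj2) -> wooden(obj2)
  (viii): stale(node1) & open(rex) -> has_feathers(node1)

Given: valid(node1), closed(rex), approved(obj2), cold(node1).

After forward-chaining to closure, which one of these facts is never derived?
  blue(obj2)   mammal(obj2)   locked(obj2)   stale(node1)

Round 1: (iii) [closed(rex) -> locked(obj2)]; (vi) [valid(node1) & cold(node1) -> open(rex)]. New: locked(obj2), open(rex).
Round 2: (i) [locked(obj2) -> stale(node1)]. New: stale(node1).
Round 3: (viii) [stale(node1) & open(rex) -> has_feathers(node1)]. New: has_feathers(node1).
Round 4: (ii) [has_feathers(node1) -> flagged(obj2)]; (iv) [approved(obj2) & has_feathers(node1) -> blue(obj2)]. New: flagged(obj2), blue(obj2).
Derived: locked(obj2) (round 1), stale(node1) (round 2), blue(obj2) (round 4). mammal(obj2) never appears in any round.

mammal(obj2)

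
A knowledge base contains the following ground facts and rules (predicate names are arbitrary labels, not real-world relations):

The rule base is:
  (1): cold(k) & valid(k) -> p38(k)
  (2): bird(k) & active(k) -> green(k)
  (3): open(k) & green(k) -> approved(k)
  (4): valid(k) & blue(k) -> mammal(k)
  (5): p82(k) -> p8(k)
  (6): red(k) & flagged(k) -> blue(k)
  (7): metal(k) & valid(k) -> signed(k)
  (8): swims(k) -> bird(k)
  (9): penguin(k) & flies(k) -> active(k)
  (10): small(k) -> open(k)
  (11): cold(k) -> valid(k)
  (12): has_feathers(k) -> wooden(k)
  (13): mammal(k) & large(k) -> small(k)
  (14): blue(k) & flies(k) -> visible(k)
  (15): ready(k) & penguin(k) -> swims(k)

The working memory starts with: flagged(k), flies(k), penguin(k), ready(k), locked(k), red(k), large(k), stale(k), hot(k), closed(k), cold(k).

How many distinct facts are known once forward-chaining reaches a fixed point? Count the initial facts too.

23

Round 1 — (6), (9), (11), (15), derive blue(k), active(k), valid(k), swims(k).
Round 2 — (1), (4), (8), (14), derive p38(k), mammal(k), bird(k), visible(k).
Round 3 — (2), (13), derive green(k), small(k).
Round 4 — (10), derive open(k).
Round 5 — (3), derive approved(k).
Closure: {active(k), approved(k), bird(k), blue(k), closed(k), cold(k), flagged(k), flies(k), green(k), hot(k), large(k), locked(k), mammal(k), open(k), p38(k), penguin(k), ready(k), red(k), small(k), stale(k), swims(k), valid(k), visible(k)} — 23 facts.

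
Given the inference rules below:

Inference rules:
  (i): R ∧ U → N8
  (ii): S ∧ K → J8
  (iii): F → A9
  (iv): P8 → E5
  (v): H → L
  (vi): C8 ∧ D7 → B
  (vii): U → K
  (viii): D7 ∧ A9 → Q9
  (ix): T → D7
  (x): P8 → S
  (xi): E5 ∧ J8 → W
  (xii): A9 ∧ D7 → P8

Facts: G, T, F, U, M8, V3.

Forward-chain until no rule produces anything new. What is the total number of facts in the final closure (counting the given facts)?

Round 1: (iii) [F → A9]; (vii) [U → K]; (ix) [T → D7]. Adds A9, K, D7.
Round 2: (viii) [D7 ∧ A9 → Q9]; (xii) [A9 ∧ D7 → P8]. Adds Q9, P8.
Round 3: (iv) [P8 → E5]; (x) [P8 → S]. Adds E5, S.
Round 4: (ii) [S ∧ K → J8]. Adds J8.
Round 5: (xi) [E5 ∧ J8 → W]. Adds W.
Closure: {A9, D7, E5, F, G, J8, K, M8, P8, Q9, S, T, U, V3, W} — 15 facts.

15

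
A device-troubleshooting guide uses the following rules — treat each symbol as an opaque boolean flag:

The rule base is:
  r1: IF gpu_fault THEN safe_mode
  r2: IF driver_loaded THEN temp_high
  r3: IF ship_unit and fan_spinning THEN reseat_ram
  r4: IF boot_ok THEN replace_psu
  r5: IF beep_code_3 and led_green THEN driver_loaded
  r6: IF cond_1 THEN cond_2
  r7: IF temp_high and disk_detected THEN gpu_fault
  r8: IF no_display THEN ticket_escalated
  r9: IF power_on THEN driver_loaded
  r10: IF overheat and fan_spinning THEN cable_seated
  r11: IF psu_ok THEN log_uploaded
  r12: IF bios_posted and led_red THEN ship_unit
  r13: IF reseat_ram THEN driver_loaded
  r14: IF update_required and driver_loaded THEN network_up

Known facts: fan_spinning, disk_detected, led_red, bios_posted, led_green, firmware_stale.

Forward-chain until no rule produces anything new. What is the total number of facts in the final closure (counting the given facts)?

Round 1 fires r12, giving ship_unit.
Round 2 fires r3, giving reseat_ram.
Round 3 fires r13, giving driver_loaded.
Round 4 fires r2, giving temp_high.
Round 5 fires r7, giving gpu_fault.
Round 6 fires r1, giving safe_mode.
Closure: {bios_posted, disk_detected, driver_loaded, fan_spinning, firmware_stale, gpu_fault, led_green, led_red, reseat_ram, safe_mode, ship_unit, temp_high} — 12 facts.

12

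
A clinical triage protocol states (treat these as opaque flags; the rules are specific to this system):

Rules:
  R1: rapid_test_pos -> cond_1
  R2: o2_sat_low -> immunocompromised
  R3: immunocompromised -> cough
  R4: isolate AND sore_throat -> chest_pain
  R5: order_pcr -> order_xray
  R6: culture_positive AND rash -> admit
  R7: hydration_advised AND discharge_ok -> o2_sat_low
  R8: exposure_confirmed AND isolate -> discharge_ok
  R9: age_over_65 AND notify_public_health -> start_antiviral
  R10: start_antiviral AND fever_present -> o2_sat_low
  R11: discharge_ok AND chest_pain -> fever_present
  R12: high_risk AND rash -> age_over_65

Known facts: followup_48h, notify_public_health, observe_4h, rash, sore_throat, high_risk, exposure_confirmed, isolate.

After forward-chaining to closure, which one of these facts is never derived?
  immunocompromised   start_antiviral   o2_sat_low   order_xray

order_xray

Round 1 fires R4, R8, R12, giving chest_pain, discharge_ok, age_over_65.
Round 2 fires R9, R11, giving start_antiviral, fever_present.
Round 3 fires R10, giving o2_sat_low.
Round 4 fires R2, giving immunocompromised.
Round 5 fires R3, giving cough.
Derived: start_antiviral (round 2), immunocompromised (round 4), o2_sat_low (round 3). order_xray never appears in any round.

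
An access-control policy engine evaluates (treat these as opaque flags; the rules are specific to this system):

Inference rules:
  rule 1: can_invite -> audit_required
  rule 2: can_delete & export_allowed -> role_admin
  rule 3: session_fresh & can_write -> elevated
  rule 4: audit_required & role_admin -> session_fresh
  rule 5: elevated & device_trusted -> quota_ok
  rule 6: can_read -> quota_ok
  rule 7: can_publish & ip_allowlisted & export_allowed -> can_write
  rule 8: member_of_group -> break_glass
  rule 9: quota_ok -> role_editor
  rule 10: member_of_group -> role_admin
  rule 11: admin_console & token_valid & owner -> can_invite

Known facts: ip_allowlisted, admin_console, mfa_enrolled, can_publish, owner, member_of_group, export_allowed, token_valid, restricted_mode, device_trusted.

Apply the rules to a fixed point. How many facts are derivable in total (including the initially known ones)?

[1] rule 7 [can_publish & ip_allowlisted & export_allowed -> can_write]; rule 8 [member_of_group -> break_glass]; rule 10 [member_of_group -> role_admin]; rule 11 [admin_console & token_valid & owner -> can_invite]. ⇒ new: can_write, break_glass, role_admin, can_invite.
[2] rule 1 [can_invite -> audit_required]. ⇒ new: audit_required.
[3] rule 4 [audit_required & role_admin -> session_fresh]. ⇒ new: session_fresh.
[4] rule 3 [session_fresh & can_write -> elevated]. ⇒ new: elevated.
[5] rule 5 [elevated & device_trusted -> quota_ok]. ⇒ new: quota_ok.
[6] rule 9 [quota_ok -> role_editor]. ⇒ new: role_editor.
Closure: {admin_console, audit_required, break_glass, can_invite, can_publish, can_write, device_trusted, elevated, export_allowed, ip_allowlisted, member_of_group, mfa_enrolled, owner, quota_ok, restricted_mode, role_admin, role_editor, session_fresh, token_valid} — 19 facts.

19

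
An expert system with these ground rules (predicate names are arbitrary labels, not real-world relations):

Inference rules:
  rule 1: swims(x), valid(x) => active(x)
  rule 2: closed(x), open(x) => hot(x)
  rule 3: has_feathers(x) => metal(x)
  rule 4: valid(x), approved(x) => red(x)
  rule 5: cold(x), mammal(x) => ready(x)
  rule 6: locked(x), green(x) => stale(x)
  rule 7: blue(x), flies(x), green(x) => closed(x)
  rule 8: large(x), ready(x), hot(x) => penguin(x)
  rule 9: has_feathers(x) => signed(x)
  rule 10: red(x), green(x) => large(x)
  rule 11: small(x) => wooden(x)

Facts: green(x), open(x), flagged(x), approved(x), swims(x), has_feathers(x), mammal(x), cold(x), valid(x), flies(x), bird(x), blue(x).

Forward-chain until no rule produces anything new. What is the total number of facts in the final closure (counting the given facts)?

Round 1: rule 1 [swims(x), valid(x) => active(x)]; rule 3 [has_feathers(x) => metal(x)]; rule 4 [valid(x), approved(x) => red(x)]; rule 5 [cold(x), mammal(x) => ready(x)]; rule 7 [blue(x), flies(x), green(x) => closed(x)]; rule 9 [has_feathers(x) => signed(x)]. Adds active(x), metal(x), red(x), ready(x), closed(x), signed(x).
Round 2: rule 2 [closed(x), open(x) => hot(x)]; rule 10 [red(x), green(x) => large(x)]. Adds hot(x), large(x).
Round 3: rule 8 [large(x), ready(x), hot(x) => penguin(x)]. Adds penguin(x).
Closure: {active(x), approved(x), bird(x), blue(x), closed(x), cold(x), flagged(x), flies(x), green(x), has_feathers(x), hot(x), large(x), mammal(x), metal(x), open(x), penguin(x), ready(x), red(x), signed(x), swims(x), valid(x)} — 21 facts.

21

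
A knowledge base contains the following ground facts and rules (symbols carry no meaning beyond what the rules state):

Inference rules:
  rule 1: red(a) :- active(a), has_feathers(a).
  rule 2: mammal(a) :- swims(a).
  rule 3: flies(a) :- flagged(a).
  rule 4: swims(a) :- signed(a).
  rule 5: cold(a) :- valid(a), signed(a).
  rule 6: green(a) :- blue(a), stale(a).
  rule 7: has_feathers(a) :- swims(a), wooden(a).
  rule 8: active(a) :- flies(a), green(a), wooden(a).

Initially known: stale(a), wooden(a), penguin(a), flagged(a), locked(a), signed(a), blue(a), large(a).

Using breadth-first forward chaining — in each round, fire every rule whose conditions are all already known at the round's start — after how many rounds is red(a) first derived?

3

Round 1 — rule 3, rule 4, rule 6, derive flies(a), swims(a), green(a).
Round 2 — rule 2, rule 7, rule 8, derive mammal(a), has_feathers(a), active(a).
Round 3 — rule 1, derive red(a).
red(a) first appears in round 3.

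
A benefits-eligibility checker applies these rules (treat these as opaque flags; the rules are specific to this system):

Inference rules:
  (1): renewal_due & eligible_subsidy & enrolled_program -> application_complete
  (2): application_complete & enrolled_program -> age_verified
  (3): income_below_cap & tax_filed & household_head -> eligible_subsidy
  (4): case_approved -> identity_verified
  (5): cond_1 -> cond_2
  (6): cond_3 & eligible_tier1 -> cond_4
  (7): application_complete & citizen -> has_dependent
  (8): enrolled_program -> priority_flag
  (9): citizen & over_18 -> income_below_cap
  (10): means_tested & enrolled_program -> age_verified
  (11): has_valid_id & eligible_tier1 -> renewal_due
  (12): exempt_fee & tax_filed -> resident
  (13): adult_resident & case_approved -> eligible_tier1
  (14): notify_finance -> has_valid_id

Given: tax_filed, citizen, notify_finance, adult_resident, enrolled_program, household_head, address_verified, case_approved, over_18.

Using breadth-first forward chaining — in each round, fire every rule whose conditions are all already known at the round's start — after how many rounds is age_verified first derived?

4

[1] (4) [case_approved -> identity_verified]; (8) [enrolled_program -> priority_flag]; (9) [citizen & over_18 -> income_below_cap]; (13) [adult_resident & case_approved -> eligible_tier1]; (14) [notify_finance -> has_valid_id]. ⇒ new: identity_verified, priority_flag, income_below_cap, eligible_tier1, has_valid_id.
[2] (3) [income_below_cap & tax_filed & household_head -> eligible_subsidy]; (11) [has_valid_id & eligible_tier1 -> renewal_due]. ⇒ new: eligible_subsidy, renewal_due.
[3] (1) [renewal_due & eligible_subsidy & enrolled_program -> application_complete]. ⇒ new: application_complete.
[4] (2) [application_complete & enrolled_program -> age_verified]; (7) [application_complete & citizen -> has_dependent]. ⇒ new: age_verified, has_dependent.
age_verified first appears in round 4.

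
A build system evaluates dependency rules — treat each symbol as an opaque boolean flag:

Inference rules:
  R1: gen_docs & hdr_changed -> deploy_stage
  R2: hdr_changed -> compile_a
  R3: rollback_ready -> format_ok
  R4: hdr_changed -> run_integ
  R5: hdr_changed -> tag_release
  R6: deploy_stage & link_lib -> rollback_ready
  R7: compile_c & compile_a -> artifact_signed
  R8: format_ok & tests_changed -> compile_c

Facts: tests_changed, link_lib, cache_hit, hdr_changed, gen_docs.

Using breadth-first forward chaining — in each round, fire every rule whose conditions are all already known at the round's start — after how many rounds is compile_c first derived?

4

[1] R1 [gen_docs & hdr_changed -> deploy_stage]; R2 [hdr_changed -> compile_a]; R4 [hdr_changed -> run_integ]; R5 [hdr_changed -> tag_release]. ⇒ new: deploy_stage, compile_a, run_integ, tag_release.
[2] R6 [deploy_stage & link_lib -> rollback_ready]. ⇒ new: rollback_ready.
[3] R3 [rollback_ready -> format_ok]. ⇒ new: format_ok.
[4] R8 [format_ok & tests_changed -> compile_c]. ⇒ new: compile_c.
compile_c first appears in round 4.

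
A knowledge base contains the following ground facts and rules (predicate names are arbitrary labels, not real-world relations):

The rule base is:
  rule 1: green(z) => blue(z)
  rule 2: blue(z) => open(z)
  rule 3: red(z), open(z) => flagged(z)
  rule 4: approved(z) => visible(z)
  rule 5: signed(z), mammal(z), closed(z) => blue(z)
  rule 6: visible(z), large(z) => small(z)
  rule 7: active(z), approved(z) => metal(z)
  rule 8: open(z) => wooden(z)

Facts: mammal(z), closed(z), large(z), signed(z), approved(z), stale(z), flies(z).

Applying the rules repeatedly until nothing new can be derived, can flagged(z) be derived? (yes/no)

Round 1 — rule 4, rule 5, derive visible(z), blue(z).
Round 2 — rule 2, rule 6, derive open(z), small(z).
Round 3 — rule 8, derive wooden(z).
Fixed point reached. flagged(z) is concluded only by rule 3; rule 3 needs red(z) (never derived).

no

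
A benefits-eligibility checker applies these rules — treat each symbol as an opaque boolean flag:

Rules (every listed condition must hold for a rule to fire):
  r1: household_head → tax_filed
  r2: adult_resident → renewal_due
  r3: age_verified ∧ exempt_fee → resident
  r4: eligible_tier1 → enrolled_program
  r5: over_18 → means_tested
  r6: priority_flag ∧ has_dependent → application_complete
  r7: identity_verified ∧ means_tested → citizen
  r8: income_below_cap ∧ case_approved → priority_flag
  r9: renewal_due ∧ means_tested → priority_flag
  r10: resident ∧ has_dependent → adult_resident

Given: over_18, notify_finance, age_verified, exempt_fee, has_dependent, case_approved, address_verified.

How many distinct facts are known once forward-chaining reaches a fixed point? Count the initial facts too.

Round 1 — r3, r5, derive resident, means_tested.
Round 2 — r10, derive adult_resident.
Round 3 — r2, derive renewal_due.
Round 4 — r9, derive priority_flag.
Round 5 — r6, derive application_complete.
Closure: {address_verified, adult_resident, age_verified, application_complete, case_approved, exempt_fee, has_dependent, means_tested, notify_finance, over_18, priority_flag, renewal_due, resident} — 13 facts.

13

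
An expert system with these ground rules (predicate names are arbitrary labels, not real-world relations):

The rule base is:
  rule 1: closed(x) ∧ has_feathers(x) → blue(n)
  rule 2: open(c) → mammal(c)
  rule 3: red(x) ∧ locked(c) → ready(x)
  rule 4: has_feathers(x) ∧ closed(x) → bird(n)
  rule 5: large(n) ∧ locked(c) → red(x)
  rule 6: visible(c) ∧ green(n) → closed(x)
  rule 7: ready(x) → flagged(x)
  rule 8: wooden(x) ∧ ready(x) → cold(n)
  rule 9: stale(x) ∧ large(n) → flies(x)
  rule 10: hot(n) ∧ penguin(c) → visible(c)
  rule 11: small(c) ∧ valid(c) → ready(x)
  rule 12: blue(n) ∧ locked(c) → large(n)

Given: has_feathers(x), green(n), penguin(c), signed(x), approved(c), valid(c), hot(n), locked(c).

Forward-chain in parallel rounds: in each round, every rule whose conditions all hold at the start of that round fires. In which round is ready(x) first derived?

6

Round 1: rule 10 [hot(n) ∧ penguin(c) → visible(c)]. Adds visible(c).
Round 2: rule 6 [visible(c) ∧ green(n) → closed(x)]. Adds closed(x).
Round 3: rule 1 [closed(x) ∧ has_feathers(x) → blue(n)]; rule 4 [has_feathers(x) ∧ closed(x) → bird(n)]. Adds blue(n), bird(n).
Round 4: rule 12 [blue(n) ∧ locked(c) → large(n)]. Adds large(n).
Round 5: rule 5 [large(n) ∧ locked(c) → red(x)]. Adds red(x).
Round 6: rule 3 [red(x) ∧ locked(c) → ready(x)]. Adds ready(x).
ready(x) first appears in round 6.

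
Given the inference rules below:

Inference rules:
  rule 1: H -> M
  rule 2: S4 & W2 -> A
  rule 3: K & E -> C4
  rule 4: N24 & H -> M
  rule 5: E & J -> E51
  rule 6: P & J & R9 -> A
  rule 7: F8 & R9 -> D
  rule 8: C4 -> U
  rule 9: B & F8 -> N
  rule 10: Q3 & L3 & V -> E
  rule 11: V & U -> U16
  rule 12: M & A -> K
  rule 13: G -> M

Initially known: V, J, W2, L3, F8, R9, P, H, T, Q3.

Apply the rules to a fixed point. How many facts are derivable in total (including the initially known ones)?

Round 1: rule 1 [H -> M]; rule 6 [P & J & R9 -> A]; rule 7 [F8 & R9 -> D]; rule 10 [Q3 & L3 & V -> E]. New: M, A, D, E.
Round 2: rule 5 [E & J -> E51]; rule 12 [M & A -> K]. New: E51, K.
Round 3: rule 3 [K & E -> C4]. New: C4.
Round 4: rule 8 [C4 -> U]. New: U.
Round 5: rule 11 [V & U -> U16]. New: U16.
Closure: {A, C4, D, E, E51, F8, H, J, K, L3, M, P, Q3, R9, T, U, U16, V, W2} — 19 facts.

19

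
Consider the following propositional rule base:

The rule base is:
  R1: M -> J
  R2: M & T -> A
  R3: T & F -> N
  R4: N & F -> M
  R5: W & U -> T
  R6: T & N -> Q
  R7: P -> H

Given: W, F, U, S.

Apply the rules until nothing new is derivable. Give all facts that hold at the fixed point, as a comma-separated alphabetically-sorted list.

Round 1: R5 [W & U -> T]. New: T.
Round 2: R3 [T & F -> N]. New: N.
Round 3: R4 [N & F -> M]; R6 [T & N -> Q]. New: M, Q.
Round 4: R1 [M -> J]; R2 [M & T -> A]. New: J, A.

A, F, J, M, N, Q, S, T, U, W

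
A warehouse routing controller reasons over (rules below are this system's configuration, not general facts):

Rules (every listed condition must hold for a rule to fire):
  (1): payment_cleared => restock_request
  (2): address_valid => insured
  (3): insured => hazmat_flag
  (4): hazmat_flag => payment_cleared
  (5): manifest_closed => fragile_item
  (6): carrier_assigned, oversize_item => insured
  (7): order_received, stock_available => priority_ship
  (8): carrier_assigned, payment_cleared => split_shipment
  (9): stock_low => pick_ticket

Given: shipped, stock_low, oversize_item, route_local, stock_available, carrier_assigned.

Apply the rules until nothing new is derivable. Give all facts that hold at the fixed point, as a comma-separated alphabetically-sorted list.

carrier_assigned, hazmat_flag, insured, oversize_item, payment_cleared, pick_ticket, restock_request, route_local, shipped, split_shipment, stock_available, stock_low

Round 1: (6) [carrier_assigned, oversize_item => insured]; (9) [stock_low => pick_ticket]. Adds insured, pick_ticket.
Round 2: (3) [insured => hazmat_flag]. Adds hazmat_flag.
Round 3: (4) [hazmat_flag => payment_cleared]. Adds payment_cleared.
Round 4: (1) [payment_cleared => restock_request]; (8) [carrier_assigned, payment_cleared => split_shipment]. Adds restock_request, split_shipment.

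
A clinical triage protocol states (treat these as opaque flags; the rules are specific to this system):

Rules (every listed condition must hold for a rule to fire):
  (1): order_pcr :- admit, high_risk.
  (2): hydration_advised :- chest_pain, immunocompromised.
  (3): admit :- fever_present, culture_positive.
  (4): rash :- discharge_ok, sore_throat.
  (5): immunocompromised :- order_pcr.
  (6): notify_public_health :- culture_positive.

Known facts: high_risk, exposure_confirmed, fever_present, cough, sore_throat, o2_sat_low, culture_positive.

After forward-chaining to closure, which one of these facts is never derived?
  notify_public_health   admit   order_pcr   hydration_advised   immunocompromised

hydration_advised

Round 1 — (3), (6), derive admit, notify_public_health.
Round 2 — (1), derive order_pcr.
Round 3 — (5), derive immunocompromised.
Derived: notify_public_health (round 1), immunocompromised (round 3), order_pcr (round 2), admit (round 1). hydration_advised never appears in any round.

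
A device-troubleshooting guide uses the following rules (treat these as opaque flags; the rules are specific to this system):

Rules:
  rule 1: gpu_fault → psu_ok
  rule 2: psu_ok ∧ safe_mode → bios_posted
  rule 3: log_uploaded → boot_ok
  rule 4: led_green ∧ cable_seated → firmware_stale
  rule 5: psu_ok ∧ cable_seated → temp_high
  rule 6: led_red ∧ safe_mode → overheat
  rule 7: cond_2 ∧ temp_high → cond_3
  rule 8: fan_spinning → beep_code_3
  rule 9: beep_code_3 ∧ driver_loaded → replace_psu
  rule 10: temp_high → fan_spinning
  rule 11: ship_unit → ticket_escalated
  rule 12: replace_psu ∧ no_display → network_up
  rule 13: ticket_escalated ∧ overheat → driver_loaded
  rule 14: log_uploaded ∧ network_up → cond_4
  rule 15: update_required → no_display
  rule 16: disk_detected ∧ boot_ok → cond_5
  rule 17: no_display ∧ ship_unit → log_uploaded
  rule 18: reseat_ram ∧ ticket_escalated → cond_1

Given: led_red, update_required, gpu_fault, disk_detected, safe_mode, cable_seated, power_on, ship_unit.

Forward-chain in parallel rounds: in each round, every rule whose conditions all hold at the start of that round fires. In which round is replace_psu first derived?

5

[1] rule 1 [gpu_fault → psu_ok]; rule 6 [led_red ∧ safe_mode → overheat]; rule 11 [ship_unit → ticket_escalated]; rule 15 [update_required → no_display]. ⇒ new: psu_ok, overheat, ticket_escalated, no_display.
[2] rule 2 [psu_ok ∧ safe_mode → bios_posted]; rule 5 [psu_ok ∧ cable_seated → temp_high]; rule 13 [ticket_escalated ∧ overheat → driver_loaded]; rule 17 [no_display ∧ ship_unit → log_uploaded]. ⇒ new: bios_posted, temp_high, driver_loaded, log_uploaded.
[3] rule 3 [log_uploaded → boot_ok]; rule 10 [temp_high → fan_spinning]. ⇒ new: boot_ok, fan_spinning.
[4] rule 8 [fan_spinning → beep_code_3]; rule 16 [disk_detected ∧ boot_ok → cond_5]. ⇒ new: beep_code_3, cond_5.
[5] rule 9 [beep_code_3 ∧ driver_loaded → replace_psu]. ⇒ new: replace_psu.
replace_psu first appears in round 5.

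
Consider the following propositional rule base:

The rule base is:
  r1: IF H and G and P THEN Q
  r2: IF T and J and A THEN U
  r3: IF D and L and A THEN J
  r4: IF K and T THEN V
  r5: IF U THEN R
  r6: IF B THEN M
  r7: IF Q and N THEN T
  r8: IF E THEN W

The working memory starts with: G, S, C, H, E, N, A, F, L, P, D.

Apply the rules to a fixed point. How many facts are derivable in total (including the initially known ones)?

17

Round 1 — r1, r3, r8, derive Q, J, W.
Round 2 — r7, derive T.
Round 3 — r2, derive U.
Round 4 — r5, derive R.
Closure: {A, C, D, E, F, G, H, J, L, N, P, Q, R, S, T, U, W} — 17 facts.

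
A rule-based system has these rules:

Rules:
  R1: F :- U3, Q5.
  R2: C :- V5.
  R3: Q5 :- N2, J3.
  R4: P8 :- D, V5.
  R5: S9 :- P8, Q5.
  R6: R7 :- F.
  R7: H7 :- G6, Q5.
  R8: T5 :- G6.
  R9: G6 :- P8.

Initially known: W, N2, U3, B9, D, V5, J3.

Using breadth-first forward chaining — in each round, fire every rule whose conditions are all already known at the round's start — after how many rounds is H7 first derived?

3

Round 1 — R2, R3, R4, derive C, Q5, P8.
Round 2 — R1, R5, R9, derive F, S9, G6.
Round 3 — R6, R7, R8, derive R7, H7, T5.
H7 first appears in round 3.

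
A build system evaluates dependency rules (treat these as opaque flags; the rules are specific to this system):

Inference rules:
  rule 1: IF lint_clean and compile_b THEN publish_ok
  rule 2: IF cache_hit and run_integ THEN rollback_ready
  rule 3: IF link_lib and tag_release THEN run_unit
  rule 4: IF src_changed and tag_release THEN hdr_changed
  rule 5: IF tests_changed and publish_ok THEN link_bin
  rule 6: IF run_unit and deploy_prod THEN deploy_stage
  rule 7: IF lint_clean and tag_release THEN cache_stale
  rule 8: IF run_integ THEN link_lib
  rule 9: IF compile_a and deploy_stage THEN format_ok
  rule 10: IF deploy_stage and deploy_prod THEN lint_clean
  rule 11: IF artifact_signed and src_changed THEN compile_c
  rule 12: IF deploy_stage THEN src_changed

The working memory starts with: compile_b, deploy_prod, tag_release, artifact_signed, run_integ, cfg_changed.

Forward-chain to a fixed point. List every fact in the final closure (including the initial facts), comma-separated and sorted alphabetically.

artifact_signed, cache_stale, cfg_changed, compile_b, compile_c, deploy_prod, deploy_stage, hdr_changed, link_lib, lint_clean, publish_ok, run_integ, run_unit, src_changed, tag_release

Round 1: rule 8 [IF run_integ THEN link_lib]. New: link_lib.
Round 2: rule 3 [IF link_lib and tag_release THEN run_unit]. New: run_unit.
Round 3: rule 6 [IF run_unit and deploy_prod THEN deploy_stage]. New: deploy_stage.
Round 4: rule 10 [IF deploy_stage and deploy_prod THEN lint_clean]; rule 12 [IF deploy_stage THEN src_changed]. New: lint_clean, src_changed.
Round 5: rule 1 [IF lint_clean and compile_b THEN publish_ok]; rule 4 [IF src_changed and tag_release THEN hdr_changed]; rule 7 [IF lint_clean and tag_release THEN cache_stale]; rule 11 [IF artifact_signed and src_changed THEN compile_c]. New: publish_ok, hdr_changed, cache_stale, compile_c.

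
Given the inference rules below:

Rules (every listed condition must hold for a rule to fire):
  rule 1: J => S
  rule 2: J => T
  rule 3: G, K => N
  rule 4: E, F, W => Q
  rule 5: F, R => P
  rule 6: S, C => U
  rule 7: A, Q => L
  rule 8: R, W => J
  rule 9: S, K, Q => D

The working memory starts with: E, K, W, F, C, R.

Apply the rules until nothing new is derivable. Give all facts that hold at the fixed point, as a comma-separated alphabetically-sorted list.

C, D, E, F, J, K, P, Q, R, S, T, U, W

Round 1 — rule 4, rule 5, rule 8, derive Q, P, J.
Round 2 — rule 1, rule 2, derive S, T.
Round 3 — rule 6, rule 9, derive U, D.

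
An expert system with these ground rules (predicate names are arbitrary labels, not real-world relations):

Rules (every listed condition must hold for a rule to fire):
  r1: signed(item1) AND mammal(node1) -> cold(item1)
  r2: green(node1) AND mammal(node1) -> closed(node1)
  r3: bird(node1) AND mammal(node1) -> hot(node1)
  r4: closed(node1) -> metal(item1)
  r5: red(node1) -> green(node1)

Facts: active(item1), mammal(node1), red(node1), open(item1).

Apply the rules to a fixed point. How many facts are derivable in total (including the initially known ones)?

7

[1] r5 [red(node1) -> green(node1)]. ⇒ new: green(node1).
[2] r2 [green(node1) AND mammal(node1) -> closed(node1)]. ⇒ new: closed(node1).
[3] r4 [closed(node1) -> metal(item1)]. ⇒ new: metal(item1).
Closure: {active(item1), closed(node1), green(node1), mammal(node1), metal(item1), open(item1), red(node1)} — 7 facts.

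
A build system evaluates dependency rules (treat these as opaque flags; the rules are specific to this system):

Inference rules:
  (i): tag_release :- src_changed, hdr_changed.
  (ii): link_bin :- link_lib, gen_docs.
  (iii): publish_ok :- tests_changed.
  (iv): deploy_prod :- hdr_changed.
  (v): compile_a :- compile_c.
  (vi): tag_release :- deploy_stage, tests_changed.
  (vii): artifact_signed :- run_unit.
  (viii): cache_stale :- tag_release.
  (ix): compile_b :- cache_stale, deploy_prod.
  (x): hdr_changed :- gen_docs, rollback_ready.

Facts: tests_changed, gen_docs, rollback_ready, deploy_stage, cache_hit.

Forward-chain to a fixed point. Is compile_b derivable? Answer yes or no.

yes

[1] (iii) [publish_ok :- tests_changed.]; (vi) [tag_release :- deploy_stage, tests_changed.]; (x) [hdr_changed :- gen_docs, rollback_ready.]. ⇒ new: publish_ok, tag_release, hdr_changed.
[2] (iv) [deploy_prod :- hdr_changed.]; (viii) [cache_stale :- tag_release.]. ⇒ new: deploy_prod, cache_stale.
[3] (ix) [compile_b :- cache_stale, deploy_prod.]. ⇒ new: compile_b.
compile_b appears in round 3, so it is derivable.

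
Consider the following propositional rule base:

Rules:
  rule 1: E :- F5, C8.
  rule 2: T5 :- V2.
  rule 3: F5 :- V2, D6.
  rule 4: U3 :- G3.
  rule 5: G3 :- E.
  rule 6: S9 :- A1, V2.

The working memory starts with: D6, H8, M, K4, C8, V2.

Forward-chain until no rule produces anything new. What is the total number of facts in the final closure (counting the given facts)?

11

Round 1: rule 2 [T5 :- V2.]; rule 3 [F5 :- V2, D6.]. Adds T5, F5.
Round 2: rule 1 [E :- F5, C8.]. Adds E.
Round 3: rule 5 [G3 :- E.]. Adds G3.
Round 4: rule 4 [U3 :- G3.]. Adds U3.
Closure: {C8, D6, E, F5, G3, H8, K4, M, T5, U3, V2} — 11 facts.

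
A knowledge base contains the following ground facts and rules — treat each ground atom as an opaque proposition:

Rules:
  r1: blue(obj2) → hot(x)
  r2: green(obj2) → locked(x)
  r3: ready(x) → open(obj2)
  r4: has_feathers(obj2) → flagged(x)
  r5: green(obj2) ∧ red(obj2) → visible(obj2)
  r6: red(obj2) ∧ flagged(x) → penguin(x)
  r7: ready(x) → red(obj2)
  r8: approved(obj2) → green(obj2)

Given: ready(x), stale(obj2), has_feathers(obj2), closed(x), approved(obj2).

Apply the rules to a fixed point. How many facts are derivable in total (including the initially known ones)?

[1] r3 [ready(x) → open(obj2)]; r4 [has_feathers(obj2) → flagged(x)]; r7 [ready(x) → red(obj2)]; r8 [approved(obj2) → green(obj2)]. ⇒ new: open(obj2), flagged(x), red(obj2), green(obj2).
[2] r2 [green(obj2) → locked(x)]; r5 [green(obj2) ∧ red(obj2) → visible(obj2)]; r6 [red(obj2) ∧ flagged(x) → penguin(x)]. ⇒ new: locked(x), visible(obj2), penguin(x).
Closure: {approved(obj2), closed(x), flagged(x), green(obj2), has_feathers(obj2), locked(x), open(obj2), penguin(x), ready(x), red(obj2), stale(obj2), visible(obj2)} — 12 facts.

12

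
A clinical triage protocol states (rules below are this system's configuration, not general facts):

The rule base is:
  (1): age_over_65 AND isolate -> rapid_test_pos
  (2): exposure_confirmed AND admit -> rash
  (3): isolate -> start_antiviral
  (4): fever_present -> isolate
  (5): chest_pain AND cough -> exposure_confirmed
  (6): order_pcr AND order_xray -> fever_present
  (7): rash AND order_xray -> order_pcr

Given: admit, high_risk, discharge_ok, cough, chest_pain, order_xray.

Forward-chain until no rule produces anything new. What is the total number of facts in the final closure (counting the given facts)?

Round 1 fires (5), giving exposure_confirmed.
Round 2 fires (2), giving rash.
Round 3 fires (7), giving order_pcr.
Round 4 fires (6), giving fever_present.
Round 5 fires (4), giving isolate.
Round 6 fires (3), giving start_antiviral.
Closure: {admit, chest_pain, cough, discharge_ok, exposure_confirmed, fever_present, high_risk, isolate, order_pcr, order_xray, rash, start_antiviral} — 12 facts.

12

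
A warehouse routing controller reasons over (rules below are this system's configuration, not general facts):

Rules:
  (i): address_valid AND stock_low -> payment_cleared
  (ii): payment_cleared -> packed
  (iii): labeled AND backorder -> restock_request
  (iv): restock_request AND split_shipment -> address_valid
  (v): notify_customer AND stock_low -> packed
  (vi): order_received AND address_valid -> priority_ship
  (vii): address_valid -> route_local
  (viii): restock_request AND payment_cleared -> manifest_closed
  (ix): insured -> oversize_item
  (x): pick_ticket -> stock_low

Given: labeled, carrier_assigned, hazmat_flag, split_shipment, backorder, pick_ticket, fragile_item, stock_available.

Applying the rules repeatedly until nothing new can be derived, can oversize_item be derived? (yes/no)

Round 1: (iii) [labeled AND backorder -> restock_request]; (x) [pick_ticket -> stock_low]. Adds restock_request, stock_low.
Round 2: (iv) [restock_request AND split_shipment -> address_valid]. Adds address_valid.
Round 3: (i) [address_valid AND stock_low -> payment_cleared]; (vii) [address_valid -> route_local]. Adds payment_cleared, route_local.
Round 4: (ii) [payment_cleared -> packed]; (viii) [restock_request AND payment_cleared -> manifest_closed]. Adds packed, manifest_closed.
Fixed point reached. oversize_item is concluded only by (ix); (ix) needs insured (never derived).

no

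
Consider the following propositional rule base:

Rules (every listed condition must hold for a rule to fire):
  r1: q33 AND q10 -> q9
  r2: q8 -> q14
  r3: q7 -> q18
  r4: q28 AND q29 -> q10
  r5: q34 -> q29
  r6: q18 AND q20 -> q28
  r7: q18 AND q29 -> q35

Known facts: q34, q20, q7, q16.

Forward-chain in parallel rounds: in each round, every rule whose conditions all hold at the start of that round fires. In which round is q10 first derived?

Round 1 — r3, r5, derive q18, q29.
Round 2 — r6, r7, derive q28, q35.
Round 3 — r4, derive q10.
q10 first appears in round 3.

3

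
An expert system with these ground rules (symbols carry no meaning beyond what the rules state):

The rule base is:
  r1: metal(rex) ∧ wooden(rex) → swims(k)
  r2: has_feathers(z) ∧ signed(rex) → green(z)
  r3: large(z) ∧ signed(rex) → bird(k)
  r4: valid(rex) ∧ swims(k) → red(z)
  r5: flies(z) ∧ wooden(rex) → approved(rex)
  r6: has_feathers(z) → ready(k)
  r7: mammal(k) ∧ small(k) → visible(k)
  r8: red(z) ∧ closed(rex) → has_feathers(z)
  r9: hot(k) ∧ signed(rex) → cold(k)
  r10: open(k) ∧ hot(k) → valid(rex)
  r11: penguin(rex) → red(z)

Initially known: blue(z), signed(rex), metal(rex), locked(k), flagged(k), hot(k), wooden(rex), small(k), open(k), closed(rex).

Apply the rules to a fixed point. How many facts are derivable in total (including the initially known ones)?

[1] r1 [metal(rex) ∧ wooden(rex) → swims(k)]; r9 [hot(k) ∧ signed(rex) → cold(k)]; r10 [open(k) ∧ hot(k) → valid(rex)]. ⇒ new: swims(k), cold(k), valid(rex).
[2] r4 [valid(rex) ∧ swims(k) → red(z)]. ⇒ new: red(z).
[3] r8 [red(z) ∧ closed(rex) → has_feathers(z)]. ⇒ new: has_feathers(z).
[4] r2 [has_feathers(z) ∧ signed(rex) → green(z)]; r6 [has_feathers(z) → ready(k)]. ⇒ new: green(z), ready(k).
Closure: {blue(z), closed(rex), cold(k), flagged(k), green(z), has_feathers(z), hot(k), locked(k), metal(rex), open(k), ready(k), red(z), signed(rex), small(k), swims(k), valid(rex), wooden(rex)} — 17 facts.

17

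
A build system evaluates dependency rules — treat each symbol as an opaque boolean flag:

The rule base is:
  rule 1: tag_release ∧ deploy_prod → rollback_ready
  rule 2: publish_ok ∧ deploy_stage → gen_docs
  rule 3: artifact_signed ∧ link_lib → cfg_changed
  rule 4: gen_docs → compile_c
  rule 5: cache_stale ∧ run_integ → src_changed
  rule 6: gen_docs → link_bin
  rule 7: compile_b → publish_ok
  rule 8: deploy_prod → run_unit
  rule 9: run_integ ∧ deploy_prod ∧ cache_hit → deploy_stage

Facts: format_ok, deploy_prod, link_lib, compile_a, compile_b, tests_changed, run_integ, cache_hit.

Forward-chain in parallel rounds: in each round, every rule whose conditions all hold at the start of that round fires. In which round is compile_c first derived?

Round 1 — rule 7, rule 8, rule 9, derive publish_ok, run_unit, deploy_stage.
Round 2 — rule 2, derive gen_docs.
Round 3 — rule 4, rule 6, derive compile_c, link_bin.
compile_c first appears in round 3.

3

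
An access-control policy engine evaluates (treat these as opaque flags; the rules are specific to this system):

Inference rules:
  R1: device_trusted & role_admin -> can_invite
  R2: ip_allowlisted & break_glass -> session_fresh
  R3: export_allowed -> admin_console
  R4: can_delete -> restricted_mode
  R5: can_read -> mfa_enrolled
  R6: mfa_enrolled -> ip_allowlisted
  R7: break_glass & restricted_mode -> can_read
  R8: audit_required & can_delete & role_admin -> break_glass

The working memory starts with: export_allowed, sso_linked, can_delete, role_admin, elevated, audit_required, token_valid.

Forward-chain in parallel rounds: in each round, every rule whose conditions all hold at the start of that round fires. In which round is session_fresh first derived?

Round 1 fires R3, R4, R8, giving admin_console, restricted_mode, break_glass.
Round 2 fires R7, giving can_read.
Round 3 fires R5, giving mfa_enrolled.
Round 4 fires R6, giving ip_allowlisted.
Round 5 fires R2, giving session_fresh.
session_fresh first appears in round 5.

5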